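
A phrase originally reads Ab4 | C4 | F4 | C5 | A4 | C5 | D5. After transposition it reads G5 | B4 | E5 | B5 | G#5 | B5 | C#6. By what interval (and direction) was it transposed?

up a major seventh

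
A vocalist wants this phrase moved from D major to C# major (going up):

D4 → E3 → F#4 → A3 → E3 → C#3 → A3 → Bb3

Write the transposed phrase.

C#5 D#4 E#5 G#4 D#4 B#3 G#4 A4

From D up to C# is a major seventh; apply that to each pitch.
D4 to C#5
E3 to D#4
F#4 to E#5
A3 to G#4
E3 to D#4
C#3 to B#3
A3 to G#4
Bb3 to A4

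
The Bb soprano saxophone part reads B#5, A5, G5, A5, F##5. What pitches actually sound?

The Bb soprano saxophone sounds a major second below written, so transpose each written note down a major second.
B#5 becomes A#5
A5 becomes G5
G5 becomes F5
A5 becomes G5
F##5 becomes E#5

A#5 G5 F5 G5 E#5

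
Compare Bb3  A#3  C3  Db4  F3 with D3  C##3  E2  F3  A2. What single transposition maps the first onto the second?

down a minor sixth

From Bb3 to D3 is 6 letter names — a sixth of some quality.
D3 to Bb3 is 8 semitones, which makes it a minor sixth; the second version is lower, so the direction is down.
Checking another pair — F3 → A2 — gives the same interval.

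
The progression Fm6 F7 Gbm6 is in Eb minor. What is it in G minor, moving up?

Eb minor up to G minor is a major third; each chord root moves by that interval while the quality stays the same.
Fm6: root F up a major third → A, giving Am6.
F7: root F up a major third → A, giving A7.
Gbm6: root Gb up a major third → Bb, giving Bbm6.

Am6 A7 Bbm6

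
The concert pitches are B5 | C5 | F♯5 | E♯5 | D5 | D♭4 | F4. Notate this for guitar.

Written C4 sounds as C3 on the guitar, so concert pitches are written a perfect octave up.
B5 → B6
C5 → C6
F#5 → F#6
E#5 → E#6
D5 → D6
Db4 → Db5
F4 → F5

B6 C6 F#6 E#6 D6 Db5 F5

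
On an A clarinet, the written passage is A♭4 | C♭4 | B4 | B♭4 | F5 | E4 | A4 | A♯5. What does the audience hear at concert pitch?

F4 Ab3 G#4 G4 D5 C#4 F#4 F##5

The A clarinet sounds a minor third below written, so transpose each written note down a minor third.
Ab4 → F4
Cb4 → Ab3
B4 → G#4
Bb4 → G4
F5 → D5
E4 → C#4
A4 → F#4
A#5 → F##5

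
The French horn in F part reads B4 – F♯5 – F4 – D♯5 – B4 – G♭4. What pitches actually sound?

E4 B4 Bb3 G#4 E4 Cb4

Written C4 on the French horn in F sounds as F3, a perfect fifth lower; apply that shift to every note.
B4 -> E4
F#5 -> B4
F4 -> Bb3
D#5 -> G#4
B4 -> E4
Gb4 -> Cb4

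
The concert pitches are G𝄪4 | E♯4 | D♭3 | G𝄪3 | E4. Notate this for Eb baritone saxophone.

Written C4 sounds as Eb2 on the Eb baritone saxophone, so concert pitches are written a major thirteenth up.
G##4 to E##6
E#4 to C##6
Db3 to Bb4
G##3 to E##5
E4 to C#6

E##6 C##6 Bb4 E##5 C#6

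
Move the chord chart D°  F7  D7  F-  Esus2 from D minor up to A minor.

D minor up to A minor is a perfect fifth; each chord root moves by that interval while the quality stays the same.
D°: root D up a perfect fifth → A, giving A°.
F7: root F up a perfect fifth → C, giving C7.
D7: root D up a perfect fifth → A, giving A7.
F-: root F up a perfect fifth → C, giving C-.
Esus2: root E up a perfect fifth → B, giving Bsus2.

A° C7 A7 C- Bsus2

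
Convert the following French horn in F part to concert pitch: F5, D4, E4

Bb4 G3 A3

The French horn in F sounds a perfect fifth below written, so transpose each written note down a perfect fifth.
F5 gives Bb4
D4 gives G3
E4 gives A3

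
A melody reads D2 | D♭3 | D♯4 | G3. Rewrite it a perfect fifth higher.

A perfect fifth up from D2 gives A2.
A perfect fifth up from Db3 gives Ab3.
D#4: a fifth up reaches A, and 7 semitones makes it A#4.
G3 up a perfect fifth is D4.

A2 Ab3 A#4 D4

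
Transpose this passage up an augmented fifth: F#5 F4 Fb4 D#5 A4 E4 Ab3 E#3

C##6 C#5 C5 A##5 E#5 B#4 E4 B##3

F#5 up an augmented fifth is C##6.
F4: a fifth up reaches C, and 8 semitones makes it C#5.
An augmented fifth up from Fb4 gives C5.
D#5 up an augmented fifth is A##5.
An augmented fifth up from A4 gives E#5.
E4: a fifth up reaches B, and 8 semitones makes it B#4.
Ab3 up an augmented fifth is E4.
E#3 up an augmented fifth is B##3.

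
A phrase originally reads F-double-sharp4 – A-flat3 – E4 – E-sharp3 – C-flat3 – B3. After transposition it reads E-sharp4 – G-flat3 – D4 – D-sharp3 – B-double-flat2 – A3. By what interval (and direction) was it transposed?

From F##4 to E#4 is 2 letter names — a second of some quality.
E#4 to F##4 is 2 semitones, which makes it a major second; the second version is lower, so the direction is down.
Checking another pair — B3 → A3 — gives the same interval.

down a major second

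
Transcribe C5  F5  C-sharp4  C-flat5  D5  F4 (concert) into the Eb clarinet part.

The Eb clarinet sounds a minor third above written, so the written part must be a minor third below concert — transpose each note down.
C5 becomes A4
F5 becomes D5
C#4 becomes A#3
Cb5 becomes Ab4
D5 becomes B4
F4 becomes D4

A4 D5 A#3 Ab4 B4 D4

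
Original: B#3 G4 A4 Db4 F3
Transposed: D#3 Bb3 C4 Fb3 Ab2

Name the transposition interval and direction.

down a major sixth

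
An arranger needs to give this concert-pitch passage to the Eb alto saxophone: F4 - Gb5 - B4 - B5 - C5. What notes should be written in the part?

D5 Eb6 G#5 G#6 A5

The Eb alto saxophone sounds a major sixth below written, so the written part must be a major sixth above concert — transpose each note up.
F4 gives D5
Gb5 gives Eb6
B4 gives G#5
B5 gives G#6
C5 gives A5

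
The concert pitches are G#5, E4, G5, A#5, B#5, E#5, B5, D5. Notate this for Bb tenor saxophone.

A#6 F#5 A6 B#6 C##7 F##6 C#7 E6

Written C4 sounds as Bb2 on the Bb tenor saxophone, so concert pitches are written a major ninth up.
G#5 to A#6
E4 to F#5
G5 to A6
A#5 to B#6
B#5 to C##7
E#5 to F##6
B5 to C#7
D5 to E6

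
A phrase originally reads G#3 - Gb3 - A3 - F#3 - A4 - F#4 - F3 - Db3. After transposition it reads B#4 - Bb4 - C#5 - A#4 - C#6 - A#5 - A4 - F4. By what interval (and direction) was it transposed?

Take the first pair: G#3 → B#4. G to B spans 10 letter names, so the interval is some kind of tenth.
G#3 to B#4 is 16 semitones, which makes it a major tenth; the second version is higher, so the direction is up.
Checking another pair — Db3 → F4 — gives the same interval.

up a major tenth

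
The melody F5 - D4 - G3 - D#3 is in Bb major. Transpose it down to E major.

From Bb down to E is a diminished fifth; apply that to each pitch.
F5 -> B4
D4 -> G#3
G3 -> C#3
D#3 -> G##2

B4 G#3 C#3 G##2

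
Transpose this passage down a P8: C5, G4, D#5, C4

C4 G3 D#4 C3

C5 down a perfect octave is C4.
G4: an octave down reaches G, and 12 semitones makes it G3.
A perfect octave down from D#5 gives D#4.
A perfect octave down from C4 gives C3.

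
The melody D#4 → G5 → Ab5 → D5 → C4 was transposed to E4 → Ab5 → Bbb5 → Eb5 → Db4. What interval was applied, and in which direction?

up a minor second

Take the first pair: D#4 → E4. D to E spans 2 letter names, so the interval is some kind of second.
D#4 to E4 is 1 semitone, which makes it a minor second; the second version is higher, so the direction is up.
Checking another pair — C4 → Db4 — gives the same interval.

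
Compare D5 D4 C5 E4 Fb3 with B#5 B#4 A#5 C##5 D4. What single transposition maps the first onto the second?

From D5 to B#5 is 6 letter names — a sixth of some quality.
D5 to B#5 is 10 semitones, which makes it an augmented sixth; the second version is higher, so the direction is up.
Checking another pair — Fb3 → D4 — gives the same interval.

up an augmented sixth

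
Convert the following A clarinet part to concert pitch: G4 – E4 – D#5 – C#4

E4 C#4 B#4 A#3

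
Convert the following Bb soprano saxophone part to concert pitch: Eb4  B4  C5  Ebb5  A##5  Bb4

The Bb soprano saxophone sounds a major second below written, so transpose each written note down a major second.
Eb4 becomes Db4
B4 becomes A4
C5 becomes Bb4
Ebb5 becomes Dbb5
A##5 becomes G##5
Bb4 becomes Ab4

Db4 A4 Bb4 Dbb5 G##5 Ab4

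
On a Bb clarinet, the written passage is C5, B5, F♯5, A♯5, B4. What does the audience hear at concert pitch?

The Bb clarinet sounds a major second below written, so transpose each written note down a major second.
C5 becomes Bb4
B5 becomes A5
F#5 becomes E5
A#5 becomes G#5
B4 becomes A4

Bb4 A5 E5 G#5 A4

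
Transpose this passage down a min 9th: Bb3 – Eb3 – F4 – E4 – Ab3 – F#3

A2 D2 E3 D#3 G2 E#2

Bb3 -> A2
Eb3 -> D2
F4 -> E3
E4 -> D#3
Ab3 -> G2
F#3 -> E#2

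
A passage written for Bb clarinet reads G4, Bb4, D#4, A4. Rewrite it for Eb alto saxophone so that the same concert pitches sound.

First find concert pitch: the Bb clarinet sounds a major second below written, so G4 Bb4 D#4 A4 sounds F4 Ab4 C#4 G4.
Then write for Eb alto saxophone: it sounds a major sixth below written, so the part must be a major sixth above concert.
F4 → D5
Ab4 → F5
C#4 → A#4
G4 → E5

D5 F5 A#4 E5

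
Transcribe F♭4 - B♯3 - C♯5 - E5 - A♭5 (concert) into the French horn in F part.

Cb5 F##4 G#5 B5 Eb6

Written C4 sounds as F3 on the French horn in F, so concert pitches are written a perfect fifth up.
Fb4 becomes Cb5
B#3 becomes F##4
C#5 becomes G#5
E5 becomes B5
Ab5 becomes Eb6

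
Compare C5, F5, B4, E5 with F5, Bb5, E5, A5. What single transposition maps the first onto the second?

up a perfect fourth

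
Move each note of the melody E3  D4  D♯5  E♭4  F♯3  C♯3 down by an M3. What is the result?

A major third down from E3 gives C3.
A major third down from D4 gives Bb3.
A major third down from D#5 gives B4.
Eb4: a third down reaches C, and 4 semitones makes it Cb4.
F#3: a third down reaches D, and 4 semitones makes it D3.
A major third down from C#3 gives A2.

C3 Bb3 B4 Cb4 D3 A2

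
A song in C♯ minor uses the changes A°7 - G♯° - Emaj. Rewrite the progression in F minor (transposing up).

C♯ minor up to F minor is a diminished fourth; each chord root moves by that interval while the quality stays the same.
A°7: root A up a diminished fourth → Db, giving Db°7.
G♯°: root G♯ up a diminished fourth → C, giving C°.
Emaj: root E up a diminished fourth → Ab, giving Abmaj.

Db°7 C° Abmaj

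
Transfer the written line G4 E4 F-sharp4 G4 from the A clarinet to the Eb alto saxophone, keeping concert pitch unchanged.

C#5 A#4 B#4 C#5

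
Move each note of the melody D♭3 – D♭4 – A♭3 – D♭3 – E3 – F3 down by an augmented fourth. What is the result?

Abb2 Abb3 Ebb3 Abb2 Bb2 Cb3

Db3 → Abb2
Db4 → Abb3
Ab3 → Ebb3
Db3 → Abb2
E3 → Bb2
F3 → Cb3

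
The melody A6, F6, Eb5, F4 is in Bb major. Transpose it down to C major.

Bb major to C major down is a minor seventh, so every note moves down by that interval.
A6 → B5
F6 → G5
Eb5 → F4
F4 → G3

B5 G5 F4 G3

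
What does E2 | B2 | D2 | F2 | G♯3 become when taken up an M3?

A major third up from E2 gives G#2.
B2: a third up reaches D, and 4 semitones makes it D#3.
D2: a third up reaches F, and 4 semitones makes it F#2.
F2 up a major third is A2.
G#3 up a major third is B#3.

G#2 D#3 F#2 A2 B#3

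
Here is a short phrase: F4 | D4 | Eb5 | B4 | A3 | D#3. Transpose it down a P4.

C4 A3 Bb4 F#4 E3 A#2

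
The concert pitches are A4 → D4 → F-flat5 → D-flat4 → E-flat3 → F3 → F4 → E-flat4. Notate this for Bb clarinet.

B4 E4 Gb5 Eb4 F3 G3 G4 F4

Written C4 sounds as Bb3 on the Bb clarinet, so concert pitches are written a major second up.
A4 -> B4
D4 -> E4
Fb5 -> Gb5
Db4 -> Eb4
Eb3 -> F3
F3 -> G3
F4 -> G4
Eb4 -> F4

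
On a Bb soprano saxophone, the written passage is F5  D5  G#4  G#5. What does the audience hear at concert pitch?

The Bb soprano saxophone sounds a major second below written, so transpose each written note down a major second.
F5 → Eb5
D5 → C5
G#4 → F#4
G#5 → F#5

Eb5 C5 F#4 F#5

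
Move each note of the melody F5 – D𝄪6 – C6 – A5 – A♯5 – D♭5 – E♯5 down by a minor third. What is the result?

F5: a third down reaches D, and 3 semitones makes it D5.
D##6 down a minor third is B##5.
C6 down a minor third is A5.
A5: a third down reaches F, and 3 semitones makes it F#5.
A minor third down from A#5 gives F##5.
Db5: a third down reaches B, and 3 semitones makes it Bb4.
E#5: a third down reaches C, and 3 semitones makes it C##5.

D5 B##5 A5 F#5 F##5 Bb4 C##5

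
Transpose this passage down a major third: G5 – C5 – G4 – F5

G5 → Eb5
C5 → Ab4
G4 → Eb4
F5 → Db5

Eb5 Ab4 Eb4 Db5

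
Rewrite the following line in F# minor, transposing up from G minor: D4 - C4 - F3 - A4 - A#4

From G up to F# is a major seventh; apply that to each pitch.
D4 gives C#5
C4 gives B4
F3 gives E4
A4 gives G#5
A#4 gives G##5

C#5 B4 E4 G#5 G##5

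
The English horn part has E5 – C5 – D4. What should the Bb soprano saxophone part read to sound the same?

B4 G4 A3

First find concert pitch: the English horn sounds a perfect fifth below written, so E5 C5 D4 sounds A4 F4 G3.
Then write for Bb soprano saxophone: it sounds a major second below written, so the part must be a major second above concert.
A4 → B4
F4 → G4
G3 → A3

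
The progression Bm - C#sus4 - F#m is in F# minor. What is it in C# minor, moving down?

F# minor down to C# minor is a perfect fourth; each chord root moves by that interval while the quality stays the same.
Bm: root B down a perfect fourth → F#, giving F#m.
C#sus4: root C# down a perfect fourth → G#, giving G#sus4.
F#m: root F# down a perfect fourth → C#, giving C#m.

F#m G#sus4 C#m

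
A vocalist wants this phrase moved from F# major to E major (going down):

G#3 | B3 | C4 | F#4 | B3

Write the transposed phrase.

F# major to E major down is a major second, so every note moves down by that interval.
G#3 gives F#3
B3 gives A3
C4 gives Bb3
F#4 gives E4
B3 gives A3

F#3 A3 Bb3 E4 A3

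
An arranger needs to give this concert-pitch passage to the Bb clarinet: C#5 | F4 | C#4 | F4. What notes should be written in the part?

D#5 G4 D#4 G4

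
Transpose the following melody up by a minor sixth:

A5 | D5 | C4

A5 gives F6
D5 gives Bb5
C4 gives Ab4

F6 Bb5 Ab4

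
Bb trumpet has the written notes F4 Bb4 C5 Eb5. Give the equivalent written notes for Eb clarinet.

First find concert pitch: the Bb trumpet sounds a major second below written, so F4 Bb4 C5 Eb5 sounds Eb4 Ab4 Bb4 Db5.
Then write for Eb clarinet: it sounds a minor third above written, so the part must be a minor third below concert.
Eb4 → C4
Ab4 → F4
Bb4 → G4
Db5 → Bb4

C4 F4 G4 Bb4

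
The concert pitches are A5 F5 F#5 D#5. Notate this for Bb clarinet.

Written C4 sounds as Bb3 on the Bb clarinet, so concert pitches are written a major second up.
A5 → B5
F5 → G5
F#5 → G#5
D#5 → E#5

B5 G5 G#5 E#5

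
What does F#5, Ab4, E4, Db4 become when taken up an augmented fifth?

C##6 E5 B#4 A4

F#5 → C##6
Ab4 → E5
E4 → B#4
Db4 → A4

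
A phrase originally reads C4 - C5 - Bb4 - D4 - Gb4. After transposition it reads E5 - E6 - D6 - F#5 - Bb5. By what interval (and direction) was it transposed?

From C4 to E5 is 10 letter names — a tenth of some quality.
C4 to E5 is 16 semitones, which makes it a major tenth; the second version is higher, so the direction is up.
Checking another pair — Gb4 → Bb5 — gives the same interval.

up a major tenth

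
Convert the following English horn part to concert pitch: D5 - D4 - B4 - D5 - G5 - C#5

G4 G3 E4 G4 C5 F#4

The English horn sounds a perfect fifth below written, so transpose each written note down a perfect fifth.
D5 to G4
D4 to G3
B4 to E4
D5 to G4
G5 to C5
C#5 to F#4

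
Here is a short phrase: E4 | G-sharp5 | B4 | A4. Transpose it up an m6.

E4 becomes C5
G#5 becomes E6
B4 becomes G5
A4 becomes F5

C5 E6 G5 F5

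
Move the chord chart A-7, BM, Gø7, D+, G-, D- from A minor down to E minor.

A minor down to E minor is a perfect fourth; each chord root moves by that interval while the quality stays the same.
A-7: root A down a perfect fourth → E, giving E-7.
BM: root B down a perfect fourth → F#, giving F#M.
Gø7: root G down a perfect fourth → D, giving Dø7.
D+: root D down a perfect fourth → A, giving A+.
G-: root G down a perfect fourth → D, giving D-.
D-: root D down a perfect fourth → A, giving A-.

E-7 F#M Dø7 A+ D- A-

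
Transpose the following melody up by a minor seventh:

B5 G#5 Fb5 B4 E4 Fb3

A6 F#6 Ebb6 A5 D5 Ebb4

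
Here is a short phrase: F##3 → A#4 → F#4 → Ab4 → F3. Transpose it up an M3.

A##3 C##5 A#4 C5 A3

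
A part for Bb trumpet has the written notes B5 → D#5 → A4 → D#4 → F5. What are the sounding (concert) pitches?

The Bb trumpet sounds a major second below written, so transpose each written note down a major second.
B5 to A5
D#5 to C#5
A4 to G4
D#4 to C#4
F5 to Eb5

A5 C#5 G4 C#4 Eb5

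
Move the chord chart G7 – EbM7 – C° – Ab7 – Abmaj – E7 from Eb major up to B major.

Eb major up to B major is an augmented fifth; each chord root moves by that interval while the quality stays the same.
G7: root G up an augmented fifth → D#, giving D#7.
EbM7: root Eb up an augmented fifth → B, giving BM7.
C°: root C up an augmented fifth → G#, giving G#°.
Ab7: root Ab up an augmented fifth → E, giving E7.
Abmaj: root Ab up an augmented fifth → E, giving Emaj.
E7: root E up an augmented fifth → B#, giving B#7.

D#7 BM7 G#° E7 Emaj B#7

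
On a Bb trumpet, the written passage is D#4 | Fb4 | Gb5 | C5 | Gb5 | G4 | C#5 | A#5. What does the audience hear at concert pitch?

Written C4 on the Bb trumpet sounds as Bb3, a major second lower; apply that shift to every note.
D#4 to C#4
Fb4 to Ebb4
Gb5 to Fb5
C5 to Bb4
Gb5 to Fb5
G4 to F4
C#5 to B4
A#5 to G#5

C#4 Ebb4 Fb5 Bb4 Fb5 F4 B4 G#5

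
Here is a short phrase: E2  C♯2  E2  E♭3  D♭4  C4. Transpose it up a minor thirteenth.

E2 to C4
C#2 to A3
E2 to C4
Eb3 to Cb5
Db4 to Bbb5
C4 to Ab5

C4 A3 C4 Cb5 Bbb5 Ab5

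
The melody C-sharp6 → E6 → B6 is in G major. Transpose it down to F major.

B5 D6 A6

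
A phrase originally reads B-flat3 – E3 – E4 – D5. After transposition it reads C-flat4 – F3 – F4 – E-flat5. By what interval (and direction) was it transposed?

From Bb3 to Cb4 is 2 letter names — a second of some quality.
Bb3 to Cb4 is 1 semitone, which makes it a minor second; the second version is higher, so the direction is up.
Checking another pair — D5 → Eb5 — gives the same interval.

up a minor second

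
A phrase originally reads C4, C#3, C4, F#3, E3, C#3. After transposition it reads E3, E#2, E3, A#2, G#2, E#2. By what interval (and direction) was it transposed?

From C4 to E3 is 6 letter names — a sixth of some quality.
E3 to C4 is 8 semitones, which makes it a minor sixth; the second version is lower, so the direction is down.
Checking another pair — C#3 → E#2 — gives the same interval.

down a minor sixth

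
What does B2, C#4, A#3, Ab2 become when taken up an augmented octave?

B#3 C##5 A##4 A3

B2 to B#3
C#4 to C##5
A#3 to A##4
Ab2 to A3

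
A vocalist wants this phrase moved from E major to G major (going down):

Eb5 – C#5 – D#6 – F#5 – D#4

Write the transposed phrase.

E major to G major down is a major sixth, so every note moves down by that interval.
Eb5 gives Gb4
C#5 gives E4
D#6 gives F#5
F#5 gives A4
D#4 gives F#3

Gb4 E4 F#5 A4 F#3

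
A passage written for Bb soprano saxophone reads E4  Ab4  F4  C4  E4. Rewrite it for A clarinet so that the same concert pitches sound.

F4 Bbb4 Gb4 Db4 F4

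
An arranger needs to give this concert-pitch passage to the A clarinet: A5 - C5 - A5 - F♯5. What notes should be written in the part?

Written C4 sounds as A3 on the A clarinet, so concert pitches are written a minor third up.
A5 gives C6
C5 gives Eb5
A5 gives C6
F#5 gives A5

C6 Eb5 C6 A5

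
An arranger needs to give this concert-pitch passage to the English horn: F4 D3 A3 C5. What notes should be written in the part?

Written C4 sounds as F3 on the English horn, so concert pitches are written a perfect fifth up.
F4 → C5
D3 → A3
A3 → E4
C5 → G5

C5 A3 E4 G5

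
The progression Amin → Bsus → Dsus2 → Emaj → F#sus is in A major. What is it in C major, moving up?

Cmin Dsus Fsus2 Gmaj Asus

A major up to C major is a minor third; each chord root moves by that interval while the quality stays the same.
Amin: root A up a minor third → C, giving Cmin.
Bsus: root B up a minor third → D, giving Dsus.
Dsus2: root D up a minor third → F, giving Fsus2.
Emaj: root E up a minor third → G, giving Gmaj.
F#sus: root F# up a minor third → A, giving Asus.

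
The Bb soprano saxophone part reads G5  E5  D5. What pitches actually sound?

Written C4 on the Bb soprano saxophone sounds as Bb3, a major second lower; apply that shift to every note.
G5 → F5
E5 → D5
D5 → C5

F5 D5 C5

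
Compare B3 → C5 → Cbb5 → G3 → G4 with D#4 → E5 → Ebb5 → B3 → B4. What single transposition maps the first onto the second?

up a major third

From B3 to D#4 is 3 letter names — a third of some quality.
B3 to D#4 is 4 semitones, which makes it a major third; the second version is higher, so the direction is up.
Checking another pair — G4 → B4 — gives the same interval.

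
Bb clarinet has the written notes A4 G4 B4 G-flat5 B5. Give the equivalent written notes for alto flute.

C5 Bb4 D5 Bbb5 D6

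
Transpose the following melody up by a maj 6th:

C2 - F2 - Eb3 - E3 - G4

A2 D3 C4 C#4 E5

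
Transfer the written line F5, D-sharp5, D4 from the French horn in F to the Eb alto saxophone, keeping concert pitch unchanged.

First find concert pitch: the French horn in F sounds a perfect fifth below written, so F5 D-sharp5 D4 sounds Bb4 G#4 G3.
Then write for Eb alto saxophone: it sounds a major sixth below written, so the part must be a major sixth above concert.
Bb4 → G5
G#4 → E#5
G3 → E4

G5 E#5 E4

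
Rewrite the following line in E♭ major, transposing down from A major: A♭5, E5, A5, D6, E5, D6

A major to E♭ major down is an augmented fourth, so every note moves down by that interval.
Ab5 to Ebb5
E5 to Bb4
A5 to Eb5
D6 to Ab5
E5 to Bb4
D6 to Ab5

Ebb5 Bb4 Eb5 Ab5 Bb4 Ab5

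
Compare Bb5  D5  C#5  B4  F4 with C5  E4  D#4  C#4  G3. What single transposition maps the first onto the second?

down a minor seventh

Take the first pair: Bb5 → C5. B to C spans 7 letter names, so the interval is some kind of seventh.
C5 to Bb5 is 10 semitones, which makes it a minor seventh; the second version is lower, so the direction is down.
Checking another pair — F4 → G3 — gives the same interval.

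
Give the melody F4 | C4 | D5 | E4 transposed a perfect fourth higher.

Bb4 F4 G5 A4

F4 up a perfect fourth is Bb4.
A perfect fourth up from C4 gives F4.
D5 up a perfect fourth is G5.
E4: a fourth up reaches A, and 5 semitones makes it A4.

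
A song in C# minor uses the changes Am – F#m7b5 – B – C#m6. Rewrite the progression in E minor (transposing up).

C# minor up to E minor is a minor third; each chord root moves by that interval while the quality stays the same.
Am: root A up a minor third → C, giving Cm.
F#m7b5: root F# up a minor third → A, giving Am7b5.
B: root B up a minor third → D, giving D.
C#m6: root C# up a minor third → E, giving Em6.

Cm Am7b5 D Em6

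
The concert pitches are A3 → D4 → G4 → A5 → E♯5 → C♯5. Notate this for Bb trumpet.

The Bb trumpet sounds a major second below written, so the written part must be a major second above concert — transpose each note up.
A3 gives B3
D4 gives E4
G4 gives A4
A5 gives B5
E#5 gives F##5
C#5 gives D#5

B3 E4 A4 B5 F##5 D#5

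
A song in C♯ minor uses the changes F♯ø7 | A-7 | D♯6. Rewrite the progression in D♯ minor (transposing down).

C♯ minor down to D♯ minor is a minor seventh; each chord root moves by that interval while the quality stays the same.
F♯ø7: root F♯ down a minor seventh → G#, giving G#ø7.
A-7: root A down a minor seventh → B, giving B-7.
D♯6: root D♯ down a minor seventh → E#, giving E#6.

G#ø7 B-7 E#6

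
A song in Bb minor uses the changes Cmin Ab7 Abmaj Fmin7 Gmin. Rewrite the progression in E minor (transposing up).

F#min D7 Dmaj Bmin7 C#min

Bb minor up to E minor is an augmented fourth; each chord root moves by that interval while the quality stays the same.
Cmin: root C up an augmented fourth → F#, giving F#min.
Ab7: root Ab up an augmented fourth → D, giving D7.
Abmaj: root Ab up an augmented fourth → D, giving Dmaj.
Fmin7: root F up an augmented fourth → B, giving Bmin7.
Gmin: root G up an augmented fourth → C#, giving C#min.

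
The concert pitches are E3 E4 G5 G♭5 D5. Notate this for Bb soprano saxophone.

F#3 F#4 A5 Ab5 E5

The Bb soprano saxophone sounds a major second below written, so the written part must be a major second above concert — transpose each note up.
E3 gives F#3
E4 gives F#4
G5 gives A5
Gb5 gives Ab5
D5 gives E5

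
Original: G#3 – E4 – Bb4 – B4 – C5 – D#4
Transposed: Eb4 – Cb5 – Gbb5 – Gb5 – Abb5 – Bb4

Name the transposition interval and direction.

Take the first pair: G#3 → Eb4. G to E spans 6 letter names, so the interval is some kind of sixth.
G#3 to Eb4 is 7 semitones, which makes it a diminished sixth; the second version is higher, so the direction is up.
Checking another pair — D#4 → Bb4 — gives the same interval.

up a diminished sixth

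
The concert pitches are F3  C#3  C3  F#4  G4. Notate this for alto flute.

Bb3 F#3 F3 B4 C5

The alto flute sounds a perfect fourth below written, so the written part must be a perfect fourth above concert — transpose each note up.
F3 -> Bb3
C#3 -> F#3
C3 -> F3
F#4 -> B4
G4 -> C5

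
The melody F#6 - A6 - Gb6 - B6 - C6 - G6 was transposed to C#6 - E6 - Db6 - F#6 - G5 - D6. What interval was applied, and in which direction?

Take the first pair: F#6 → C#6. F to C spans 4 letter names, so the interval is some kind of fourth.
C#6 to F#6 is 5 semitones, which makes it a perfect fourth; the second version is lower, so the direction is down.
Checking another pair — G6 → D6 — gives the same interval.

down a perfect fourth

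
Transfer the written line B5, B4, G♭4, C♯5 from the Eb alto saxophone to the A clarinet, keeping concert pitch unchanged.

F5 F4 Dbb4 G4

First find concert pitch: the Eb alto saxophone sounds a major sixth below written, so B5 B4 G♭4 C♯5 sounds D5 D4 Bbb3 E4.
Then write for A clarinet: it sounds a minor third below written, so the part must be a minor third above concert.
D5 → F5
D4 → F4
Bbb3 → Dbb4
E4 → G4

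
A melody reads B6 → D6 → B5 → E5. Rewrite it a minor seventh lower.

C#6 E5 C#5 F#4

B6: a seventh down reaches C, and 10 semitones makes it C#6.
D6: a seventh down reaches E, and 10 semitones makes it E5.
B5: a seventh down reaches C, and 10 semitones makes it C#5.
A minor seventh down from E5 gives F#4.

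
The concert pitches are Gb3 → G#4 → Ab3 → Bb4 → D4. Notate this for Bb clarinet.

Ab3 A#4 Bb3 C5 E4

The Bb clarinet sounds a major second below written, so the written part must be a major second above concert — transpose each note up.
Gb3 gives Ab3
G#4 gives A#4
Ab3 gives Bb3
Bb4 gives C5
D4 gives E4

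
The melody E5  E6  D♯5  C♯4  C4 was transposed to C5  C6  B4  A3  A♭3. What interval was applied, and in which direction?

Take the first pair: E5 → C5. E to C spans 3 letter names, so the interval is some kind of third.
C5 to E5 is 4 semitones, which makes it a major third; the second version is lower, so the direction is down.
Checking another pair — C4 → Ab3 — gives the same interval.

down a major third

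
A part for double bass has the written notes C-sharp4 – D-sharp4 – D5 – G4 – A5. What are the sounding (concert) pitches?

C#3 D#3 D4 G3 A4

Written C4 on the double bass sounds as C3, a perfect octave lower; apply that shift to every note.
C#4 -> C#3
D#4 -> D#3
D5 -> D4
G4 -> G3
A5 -> A4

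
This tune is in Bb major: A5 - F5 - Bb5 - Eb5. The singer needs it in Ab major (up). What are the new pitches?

Bb major to Ab major up is a minor seventh, so every note moves up by that interval.
A5 → G6
F5 → Eb6
Bb5 → Ab6
Eb5 → Db6

G6 Eb6 Ab6 Db6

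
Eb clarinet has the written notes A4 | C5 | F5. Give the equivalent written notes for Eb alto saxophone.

A5 C6 F6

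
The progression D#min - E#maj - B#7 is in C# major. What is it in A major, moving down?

C# major down to A major is a major third; each chord root moves by that interval while the quality stays the same.
D#min: root D# down a major third → B, giving Bmin.
E#maj: root E# down a major third → C#, giving C#maj.
B#7: root B# down a major third → G#, giving G#7.

Bmin C#maj G#7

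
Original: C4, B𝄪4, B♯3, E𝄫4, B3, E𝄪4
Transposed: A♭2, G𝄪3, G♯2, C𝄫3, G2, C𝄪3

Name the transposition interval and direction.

Take the first pair: C4 → Ab2. C to A spans 10 letter names, so the interval is some kind of tenth.
Ab2 to C4 is 16 semitones, which makes it a major tenth; the second version is lower, so the direction is down.
Checking another pair — E##4 → C##3 — gives the same interval.

down a major tenth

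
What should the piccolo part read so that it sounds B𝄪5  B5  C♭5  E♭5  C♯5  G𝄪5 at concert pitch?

Written C4 sounds as C5 on the piccolo, so concert pitches are written a perfect octave down.
B##5 becomes B##4
B5 becomes B4
Cb5 becomes Cb4
Eb5 becomes Eb4
C#5 becomes C#4
G##5 becomes G##4

B##4 B4 Cb4 Eb4 C#4 G##4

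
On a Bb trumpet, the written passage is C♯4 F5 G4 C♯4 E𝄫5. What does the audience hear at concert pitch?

B3 Eb5 F4 B3 Dbb5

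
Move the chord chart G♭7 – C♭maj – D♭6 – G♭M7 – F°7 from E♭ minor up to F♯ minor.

E♭ minor up to F♯ minor is an augmented second; each chord root moves by that interval while the quality stays the same.
G♭7: root G♭ up an augmented second → A, giving A7.
C♭maj: root C♭ up an augmented second → D, giving Dmaj.
D♭6: root D♭ up an augmented second → E, giving E6.
G♭M7: root G♭ up an augmented second → A, giving AM7.
F°7: root F up an augmented second → G#, giving G#°7.

A7 Dmaj E6 AM7 G#°7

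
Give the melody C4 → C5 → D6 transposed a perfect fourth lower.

G3 G4 A5

C4: a fourth down reaches G, and 5 semitones makes it G3.
C5 down a perfect fourth is G4.
D6 down a perfect fourth is A5.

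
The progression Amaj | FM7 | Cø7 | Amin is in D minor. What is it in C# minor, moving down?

D minor down to C# minor is a minor second; each chord root moves by that interval while the quality stays the same.
Amaj: root A down a minor second → G#, giving G#maj.
FM7: root F down a minor second → E, giving EM7.
Cø7: root C down a minor second → B, giving Bø7.
Amin: root A down a minor second → G#, giving G#min.

G#maj EM7 Bø7 G#min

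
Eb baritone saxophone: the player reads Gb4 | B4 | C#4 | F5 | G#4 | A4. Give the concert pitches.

Bbb2 D3 E2 Ab3 B2 C3

The Eb baritone saxophone sounds a major thirteenth below written, so transpose each written note down a major thirteenth.
Gb4 to Bbb2
B4 to D3
C#4 to E2
F5 to Ab3
G#4 to B2
A4 to C3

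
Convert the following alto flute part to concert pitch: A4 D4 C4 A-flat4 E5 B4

Written C4 on the alto flute sounds as G3, a perfect fourth lower; apply that shift to every note.
A4 becomes E4
D4 becomes A3
C4 becomes G3
Ab4 becomes Eb4
E5 becomes B4
B4 becomes F#4

E4 A3 G3 Eb4 B4 F#4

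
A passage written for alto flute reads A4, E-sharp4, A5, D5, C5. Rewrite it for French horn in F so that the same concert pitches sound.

First find concert pitch: the alto flute sounds a perfect fourth below written, so A4 E-sharp4 A5 D5 C5 sounds E4 B#3 E5 A4 G4.
Then write for French horn in F: it sounds a perfect fifth below written, so the part must be a perfect fifth above concert.
E4 → B4
B#3 → F##4
E5 → B5
A4 → E5
G4 → D5

B4 F##4 B5 E5 D5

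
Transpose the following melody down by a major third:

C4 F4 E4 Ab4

Ab3 Db4 C4 Fb4

A major third down from C4 gives Ab3.
A major third down from F4 gives Db4.
E4 down a major third is C4.
Ab4 down a major third is Fb4.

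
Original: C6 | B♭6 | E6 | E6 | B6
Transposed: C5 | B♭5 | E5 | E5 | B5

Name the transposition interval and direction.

From C6 to C5 is 8 letter names — an octave of some quality.
C5 to C6 is 12 semitones, which makes it a perfect octave; the second version is lower, so the direction is down.
Checking another pair — B6 → B5 — gives the same interval.

down a perfect octave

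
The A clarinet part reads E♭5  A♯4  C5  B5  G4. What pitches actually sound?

C5 F##4 A4 G#5 E4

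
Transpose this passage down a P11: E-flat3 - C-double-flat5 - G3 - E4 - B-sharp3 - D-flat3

Bb1 Gbb3 D2 B2 F##2 Ab1

Eb3 becomes Bb1
Cbb5 becomes Gbb3
G3 becomes D2
E4 becomes B2
B#3 becomes F##2
Db3 becomes Ab1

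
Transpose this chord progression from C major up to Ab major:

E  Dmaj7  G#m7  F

C Bbmaj7 Em7 Db

C major up to Ab major is a minor sixth; each chord root moves by that interval while the quality stays the same.
E: root E up a minor sixth → C, giving C.
Dmaj7: root D up a minor sixth → Bb, giving Bbmaj7.
G#m7: root G# up a minor sixth → E, giving Em7.
F: root F up a minor sixth → Db, giving Db.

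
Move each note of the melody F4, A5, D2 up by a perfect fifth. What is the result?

F4 -> C5
A5 -> E6
D2 -> A2

C5 E6 A2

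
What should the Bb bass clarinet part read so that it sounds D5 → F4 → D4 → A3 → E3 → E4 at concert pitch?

E6 G5 E5 B4 F#4 F#5

Written C4 sounds as Bb2 on the Bb bass clarinet, so concert pitches are written a major ninth up.
D5 to E6
F4 to G5
D4 to E5
A3 to B4
E3 to F#4
E4 to F#5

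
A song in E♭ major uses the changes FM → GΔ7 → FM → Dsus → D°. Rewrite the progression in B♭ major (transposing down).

CM DΔ7 CM Asus A°

E♭ major down to B♭ major is a perfect fourth; each chord root moves by that interval while the quality stays the same.
FM: root F down a perfect fourth → C, giving CM.
GΔ7: root G down a perfect fourth → D, giving DΔ7.
FM: root F down a perfect fourth → C, giving CM.
Dsus: root D down a perfect fourth → A, giving Asus.
D°: root D down a perfect fourth → A, giving A°.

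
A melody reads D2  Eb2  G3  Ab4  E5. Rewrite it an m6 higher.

D2 -> Bb2
Eb2 -> Cb3
G3 -> Eb4
Ab4 -> Fb5
E5 -> C6

Bb2 Cb3 Eb4 Fb5 C6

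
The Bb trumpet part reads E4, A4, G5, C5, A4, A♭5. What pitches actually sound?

D4 G4 F5 Bb4 G4 Gb5

The Bb trumpet sounds a major second below written, so transpose each written note down a major second.
E4 gives D4
A4 gives G4
G5 gives F5
C5 gives Bb4
A4 gives G4
Ab5 gives Gb5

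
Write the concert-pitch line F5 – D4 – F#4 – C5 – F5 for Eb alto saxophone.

D6 B4 D#5 A5 D6

The Eb alto saxophone sounds a major sixth below written, so the written part must be a major sixth above concert — transpose each note up.
F5 -> D6
D4 -> B4
F#4 -> D#5
C5 -> A5
F5 -> D6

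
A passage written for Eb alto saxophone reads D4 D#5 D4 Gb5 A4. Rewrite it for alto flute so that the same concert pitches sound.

First find concert pitch: the Eb alto saxophone sounds a major sixth below written, so D4 D#5 D4 Gb5 A4 sounds F3 F#4 F3 Bbb4 C4.
Then write for alto flute: it sounds a perfect fourth below written, so the part must be a perfect fourth above concert.
F3 → Bb3
F#4 → B4
F3 → Bb3
Bbb4 → Ebb5
C4 → F4

Bb3 B4 Bb3 Ebb5 F4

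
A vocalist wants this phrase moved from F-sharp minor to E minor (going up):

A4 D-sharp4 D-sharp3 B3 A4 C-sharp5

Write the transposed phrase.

G5 C#5 C#4 A4 G5 B5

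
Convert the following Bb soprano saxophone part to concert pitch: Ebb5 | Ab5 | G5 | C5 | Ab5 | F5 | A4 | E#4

Dbb5 Gb5 F5 Bb4 Gb5 Eb5 G4 D#4

Written C4 on the Bb soprano saxophone sounds as Bb3, a major second lower; apply that shift to every note.
Ebb5 to Dbb5
Ab5 to Gb5
G5 to F5
C5 to Bb4
Ab5 to Gb5
F5 to Eb5
A4 to G4
E#4 to D#4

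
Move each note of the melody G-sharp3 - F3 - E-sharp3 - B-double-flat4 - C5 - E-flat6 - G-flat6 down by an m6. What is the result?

B#2 A2 G##2 Db4 E4 G5 Bb5

G#3 gives B#2
F3 gives A2
E#3 gives G##2
Bbb4 gives Db4
C5 gives E4
Eb6 gives G5
Gb6 gives Bb5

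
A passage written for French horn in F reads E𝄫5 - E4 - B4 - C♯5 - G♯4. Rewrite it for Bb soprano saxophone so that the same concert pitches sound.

First find concert pitch: the French horn in F sounds a perfect fifth below written, so E𝄫5 E4 B4 C♯5 G♯4 sounds Abb4 A3 E4 F#4 C#4.
Then write for Bb soprano saxophone: it sounds a major second below written, so the part must be a major second above concert.
Abb4 → Bbb4
A3 → B3
E4 → F#4
F#4 → G#4
C#4 → D#4

Bbb4 B3 F#4 G#4 D#4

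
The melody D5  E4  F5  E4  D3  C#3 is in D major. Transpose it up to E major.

D major to E major up is a major second, so every note moves up by that interval.
D5 → E5
E4 → F#4
F5 → G5
E4 → F#4
D3 → E3
C#3 → D#3

E5 F#4 G5 F#4 E3 D#3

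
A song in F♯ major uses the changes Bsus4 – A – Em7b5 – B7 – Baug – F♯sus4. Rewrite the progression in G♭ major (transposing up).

F♯ major up to G♭ major is a diminished second; each chord root moves by that interval while the quality stays the same.
Bsus4: root B up a diminished second → Cb, giving Cbsus4.
A: root A up a diminished second → Bbb, giving Bbb.
Em7b5: root E up a diminished second → Fb, giving Fbm7b5.
B7: root B up a diminished second → Cb, giving Cb7.
Baug: root B up a diminished second → Cb, giving Cbaug.
F♯sus4: root F♯ up a diminished second → Gb, giving Gbsus4.

Cbsus4 Bbb Fbm7b5 Cb7 Cbaug Gbsus4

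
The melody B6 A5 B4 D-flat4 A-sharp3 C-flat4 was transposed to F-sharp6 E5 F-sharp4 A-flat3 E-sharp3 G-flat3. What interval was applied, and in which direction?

down a perfect fourth

From B6 to F#6 is 4 letter names — a fourth of some quality.
F#6 to B6 is 5 semitones, which makes it a perfect fourth; the second version is lower, so the direction is down.
Checking another pair — Cb4 → Gb3 — gives the same interval.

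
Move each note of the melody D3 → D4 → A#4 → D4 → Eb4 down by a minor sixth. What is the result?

F#2 F#3 C##4 F#3 G3

D3: a sixth down reaches F, and 8 semitones makes it F#2.
D4: a sixth down reaches F, and 8 semitones makes it F#3.
A#4: a sixth down reaches C, and 8 semitones makes it C##4.
A minor sixth down from D4 gives F#3.
Eb4: a sixth down reaches G, and 8 semitones makes it G3.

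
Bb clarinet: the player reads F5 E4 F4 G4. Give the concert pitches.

Eb5 D4 Eb4 F4

Written C4 on the Bb clarinet sounds as Bb3, a major second lower; apply that shift to every note.
F5 gives Eb5
E4 gives D4
F4 gives Eb4
G4 gives F4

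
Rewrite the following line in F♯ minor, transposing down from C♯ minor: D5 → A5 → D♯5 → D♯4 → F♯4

G4 D5 G#4 G#3 B3

From C♯ down to F♯ is a perfect fifth; apply that to each pitch.
D5 gives G4
A5 gives D5
D#5 gives G#4
D#4 gives G#3
F#4 gives B3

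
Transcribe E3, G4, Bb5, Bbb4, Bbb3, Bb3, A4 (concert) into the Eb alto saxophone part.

C#4 E5 G6 Gb5 Gb4 G4 F#5

The Eb alto saxophone sounds a major sixth below written, so the written part must be a major sixth above concert — transpose each note up.
E3 -> C#4
G4 -> E5
Bb5 -> G6
Bbb4 -> Gb5
Bbb3 -> Gb4
Bb3 -> G4
A4 -> F#5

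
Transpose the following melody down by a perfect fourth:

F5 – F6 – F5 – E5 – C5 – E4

C5 C6 C5 B4 G4 B3

F5: a fourth down reaches C, and 5 semitones makes it C5.
F6: a fourth down reaches C, and 5 semitones makes it C6.
A perfect fourth down from F5 gives C5.
E5 down a perfect fourth is B4.
C5: a fourth down reaches G, and 5 semitones makes it G4.
E4: a fourth down reaches B, and 5 semitones makes it B3.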